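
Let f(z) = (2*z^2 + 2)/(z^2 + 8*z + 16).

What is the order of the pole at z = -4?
Factor the denominator:
  z^2 + 8*z + 16 = (z + 4)^2

The numerator P(z) = 2*z^2 + 2 has P(-4) = 34 ≠ 0, so no factor of (z + 4) cancels.
Near z = -4 we can therefore write f(z) = g(z)/(z + 4)^2 with g analytic at -4 and g(-4) ≠ 0 (g is just the numerator).

Hence z = -4 is a pole of order 2.

Final answer: 2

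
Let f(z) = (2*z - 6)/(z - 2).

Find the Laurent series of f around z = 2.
Put w = z - (2), i.e. z = w + 2. The denominator is w, so it suffices to rewrite the numerator in powers of w.

P(z) = 2*z - 6
P(w + 2) = -2 + 2*w

Dividing each term by w:
  f = -2/w + 2

Substituting back w = z - 2:
  f(z) = -2/(z - 2) + 2

The series is finite because the numerator is a polynomial; the negative powers form the principal part, and the coefficient of 1/(z - 2) gives Res(f, 2) = -2.

Final answer: -2/(z - 2) + 2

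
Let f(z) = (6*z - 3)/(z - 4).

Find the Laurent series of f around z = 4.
Put w = z - (4), i.e. z = w + 4. The denominator is w, so it suffices to rewrite the numerator in powers of w.

P(z) = 6*z - 3
P(w + 4) = 21 + 6*w

Dividing each term by w:
  f = 21/w + 6

Substituting back w = z - 4:
  f(z) = 21/(z - 4) + 6

The series is finite because the numerator is a polynomial; the negative powers form the principal part, and the coefficient of 1/(z - 4) gives Res(f, 4) = 21.

Final answer: 21/(z - 4) + 6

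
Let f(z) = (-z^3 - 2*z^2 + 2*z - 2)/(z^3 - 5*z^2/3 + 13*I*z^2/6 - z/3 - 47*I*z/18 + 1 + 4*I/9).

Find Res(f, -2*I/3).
-704/1599 - 2356*I/1599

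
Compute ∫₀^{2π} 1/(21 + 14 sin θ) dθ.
2*sqrt(5)*pi/35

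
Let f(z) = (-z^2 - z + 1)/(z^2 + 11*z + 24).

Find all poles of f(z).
The singularities of f are the zeros of the denominator. Factoring,
  z^2 + 11*z + 24 = (z + 3)*(z + 8)
so the candidates are z = -3, z = -8.

Check the numerator P(z) = -z^2 - z + 1 at each one:
  P(-3) = -5 ≠ 0, so z = -3 is a (simple) pole.
  P(-8) = -55 ≠ 0, so z = -8 is a (simple) pole.

Poles of f: {-8, -3}

Final answer: {-8, -3}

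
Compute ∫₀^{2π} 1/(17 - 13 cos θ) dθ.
Call the integral J. The integrand is 2π-periodic and we integrate over a full period, so shifting θ does not change the value (θ → θ + π flips the sign of the trig term). Hence
  J = ∫₀^{2π} dθ/(17 + 13 cos θ).
Put z = e^{iθ}: then cos θ = (z + 1/z)/2, dθ = dz/(iz), and z runs once counterclockwise around |z| = 1:
  J = ∮_{|z|=1} 1/(17 + 13*(z + 1/z)/2) · dz/(iz) = (2/i) ∮_{|z|=1} dz/(13*z^2 + 34*z + 13).
The roots of 13*z^2 + 34*z + 13 are z = (-17 ± sqrt(17^2 - 13^2))/13, with sqrt(120) = 2*sqrt(30); their product is 1, so only z₊ = -17/13 + 2*sqrt(30)/13 lies inside the unit circle (z₋ = -17/13 - 2*sqrt(30)/13 lies outside).
z₊ is a simple zero of q(z) = 13*z^2 + 34*z + 13, so Res(1/q, z₊) = 1/q'(z₊) with q'(z) = 26*z + 34; and q'(z₊) = 13*(z₊ - z₋) = 4*sqrt(30).
Therefore J = (2/i) · 2πi · 1/(4*sqrt(30)) = 2*pi/(2*sqrt(30)) = sqrt(30)*pi/30

Final answer: sqrt(30)*pi/30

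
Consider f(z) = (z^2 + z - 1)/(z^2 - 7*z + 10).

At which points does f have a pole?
The singularities of f are the zeros of the denominator. Factoring,
  z^2 - 7*z + 10 = (z - 5)*(z - 2)
so the candidates are z = 5, z = 2.

Check the numerator P(z) = z^2 + z - 1 at each one:
  P(5) = 29 ≠ 0, so z = 5 is a (simple) pole.
  P(2) = 5 ≠ 0, so z = 2 is a (simple) pole.

Poles of f: {2, 5}

Final answer: {2, 5}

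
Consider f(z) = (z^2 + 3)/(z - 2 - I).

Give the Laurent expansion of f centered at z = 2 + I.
Put w = z - (2 + I), i.e. z = w + 2 + I. The denominator is w, so it suffices to rewrite the numerator in powers of w.

P(z) = z^2 + 3
P(w + 2 + I) = 6 + 4*I + (4 + 2*I)*w + w^2

Dividing each term by w:
  f = (6 + 4*I)/w + 4 + 2*I + w

Substituting back w = z - 2 - I:
  f(z) = (6 + 4*I)/(z - 2 - I) + 4 + 2*I + (z - 2 - I)

The series is finite because the numerator is a polynomial; the negative powers form the principal part, and the coefficient of 1/(z - 2 - I) gives Res(f, 2 + I) = 6 + 4*I.

Final answer: (6 + 4*I)/(z - 2 - I) + 4 + 2*I + (z - 2 - I)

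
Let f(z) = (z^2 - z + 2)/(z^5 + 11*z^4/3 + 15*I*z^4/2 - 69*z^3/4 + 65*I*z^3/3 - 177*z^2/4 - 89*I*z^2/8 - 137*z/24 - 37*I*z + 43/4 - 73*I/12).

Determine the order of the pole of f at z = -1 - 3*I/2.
Factor the denominator:
  z^5 + 11*z^4/3 + 15*I*z^4/2 - 69*z^3/4 + 65*I*z^3/3 - 177*z^2/4 - 89*I*z^2/8 - 137*z/24 - 37*I*z + 43/4 - 73*I/12 = (z + 1 + 3*I/2)^3*(z + 2/3 + 2*I)*(z + I)

The numerator P(z) = z^2 - z + 2 has P(-1 - 3*I/2) = 7/4 + 9*I/2 ≠ 0, so no factor of (z + 1 + 3*I/2) cancels.
Near z = -1 - 3*I/2 we can therefore write f(z) = g(z)/(z + 1 + 3*I/2)^3 with g analytic at -1 - 3*I/2 and g(-1 - 3*I/2) ≠ 0 (g is the numerator divided by the remaining denominator factors).

Hence z = -1 - 3*I/2 is a pole of order 3.

Final answer: 3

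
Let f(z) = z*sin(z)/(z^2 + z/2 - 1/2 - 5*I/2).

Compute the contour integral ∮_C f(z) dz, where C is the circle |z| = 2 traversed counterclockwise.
pi*(-4/41 - 46*I/41)*sin(3/2 + I) + pi*(-4/41 + 36*I/41)*sin(1 + I)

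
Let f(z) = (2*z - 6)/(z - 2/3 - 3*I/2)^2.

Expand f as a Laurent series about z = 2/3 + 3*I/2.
Put w = z - (2/3 + 3*I/2), i.e. z = w + 2/3 + 3*I/2. The denominator is w^2, so it suffices to rewrite the numerator in powers of w.

P(z) = 2*z - 6
P(w + 2/3 + 3*I/2) = -14/3 + 3*I + 2*w

Dividing each term by w^2:
  f = (-14/3 + 3*I)/w^2 + 2/w

Substituting back w = z - 2/3 - 3*I/2:
  f(z) = (-14/3 + 3*I)/(z - 2/3 - 3*I/2)^2 + 2/(z - 2/3 - 3*I/2)

The series is finite because the numerator is a polynomial; the negative powers form the principal part, and the coefficient of 1/(z - 2/3 - 3*I/2) gives Res(f, 2/3 + 3*I/2) = 2.

Final answer: (-14/3 + 3*I)/(z - 2/3 - 3*I/2)^2 + 2/(z - 2/3 - 3*I/2)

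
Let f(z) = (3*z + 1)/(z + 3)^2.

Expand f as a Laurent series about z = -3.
Put w = z - (-3), i.e. z = w - 3. The denominator is w^2, so it suffices to rewrite the numerator in powers of w.

P(z) = 3*z + 1
P(w - 3) = -8 + 3*w

Dividing each term by w^2:
  f = -8/w^2 + 3/w

Substituting back w = z + 3:
  f(z) = -8/(z + 3)^2 + 3/(z + 3)

The series is finite because the numerator is a polynomial; the negative powers form the principal part, and the coefficient of 1/(z + 3) gives Res(f, -3) = 3.

Final answer: -8/(z + 3)^2 + 3/(z + 3)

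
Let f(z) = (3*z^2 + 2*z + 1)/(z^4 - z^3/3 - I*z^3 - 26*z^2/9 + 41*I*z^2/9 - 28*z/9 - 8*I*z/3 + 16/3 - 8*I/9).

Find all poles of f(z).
The singularities of f are the zeros of the denominator. Factoring,
  z^4 - z^3/3 - I*z^3 - 26*z^2/9 + 41*I*z^2/9 - 28*z/9 - 8*I*z/3 + 16/3 - 8*I/9 = (z - 2 + I/3)*(z + 2 - 2*I)*(z + 2/3 + 2*I/3)*(z - 1)
so the candidates are z = 2 - I/3, z = -2 + 2*I, z = -2/3 - 2*I/3, z = 1.

Check the numerator P(z) = 3*z^2 + 2*z + 1 at each one:
  P(2 - I/3) = 50/3 - 14*I/3 ≠ 0, so z = 2 - I/3 is a (simple) pole.
  P(-2 + 2*I) = -3 - 20*I ≠ 0, so z = -2 + 2*I is a (simple) pole.
  P(-2/3 - 2*I/3) = -1/3 + 4*I/3 ≠ 0, so z = -2/3 - 2*I/3 is a (simple) pole.
  P(1) = 6 ≠ 0, so z = 1 is a (simple) pole.

Poles of f: {-2 + 2*I, -2/3 - 2*I/3, 1, 2 - I/3}

Final answer: {-2 + 2*I, -2/3 - 2*I/3, 1, 2 - I/3}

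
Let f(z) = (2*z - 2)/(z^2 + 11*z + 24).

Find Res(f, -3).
Write f(z) = P(z)/Q(z) with P(z) = 2*z - 2 and Q(z) = z^2 + 11*z + 24.
The denominator factors as Q(z) = (z + 8)*(z + 3), so z = -3 is a simple zero of Q and P is analytic there; z = -3 is therefore a simple pole and
  Res(f, z₀) = P(z₀)/Q'(z₀).

Q'(z) = 2*z + 11, so Q'(-3) = 5.
P(-3) = -8.

Res(f, -3) = (-8)/(5) = -8/5

Final answer: -8/5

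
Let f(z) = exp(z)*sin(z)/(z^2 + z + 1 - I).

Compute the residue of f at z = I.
Write f(z) = P(z)/Q(z) with P(z) = exp(z)*sin(z) and Q(z) = z^2 + z + 1 - I.
The denominator factors as Q(z) = (z + 1 + I)*(z - I), so z = I is a simple zero of Q and P is analytic there; z = I is therefore a simple pole and
  Res(f, z₀) = P(z₀)/Q'(z₀).

Q'(z) = 2*z + 1, so Q'(I) = 1 + 2*I.
P(I) = I*exp(I)*sinh(1).

Res(f, I) = (I*exp(I)*sinh(1))/(1 + 2*I) = (2/5 + I/5)*exp(I)*sinh(1)

Final answer: (2/5 + I/5)*exp(I)*sinh(1)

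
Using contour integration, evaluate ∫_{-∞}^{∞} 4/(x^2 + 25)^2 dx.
Let f(z) = 4/(z^2 + 25)^2. The denominator has no real zeros and deg Q - deg P = 4 ≥ 2, so the integral of f over the upper semicircle |z| = R tends to 0 as R → ∞. Closing the contour in the upper half-plane,
  ∫_{-∞}^{∞} f(x) dx = 2πi · Σ Res(f, z_k)  over the poles with Im z_k > 0.

Zeros of the denominator: z^2 + 25 = 0 gives z = ±5*I.
Upper half-plane: z = 5*I (a pole of order 2).

Write f(z) = g(z)/(z - 5*I)^2 with g(z) = 4/(z + 5*I)^2. For a double pole, Res(f, z₀) = g'(z₀):
  g'(z) = -8/(z + 5*I)^3
  Res(f, 5*I) = g'(5*I) = -I/125

∫_{-∞}^{∞} f(x) dx = 2πi · (-I/125) = 2*pi/125

Final answer: 2*pi/125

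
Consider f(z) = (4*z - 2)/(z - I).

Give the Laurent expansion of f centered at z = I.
Put w = z - (I), i.e. z = w + I. The denominator is w, so it suffices to rewrite the numerator in powers of w.

P(z) = 4*z - 2
P(w + I) = -2 + 4*I + 4*w

Dividing each term by w:
  f = (-2 + 4*I)/w + 4

Substituting back w = z - I:
  f(z) = (-2 + 4*I)/(z - I) + 4

The series is finite because the numerator is a polynomial; the negative powers form the principal part, and the coefficient of 1/(z - I) gives Res(f, I) = -2 + 4*I.

Final answer: (-2 + 4*I)/(z - I) + 4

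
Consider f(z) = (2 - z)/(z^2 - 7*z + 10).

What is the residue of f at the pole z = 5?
-1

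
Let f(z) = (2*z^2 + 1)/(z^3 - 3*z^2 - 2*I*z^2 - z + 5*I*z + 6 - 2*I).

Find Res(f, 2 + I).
Write f(z) = P(z)/Q(z) with P(z) = 2*z^2 + 1 and Q(z) = z^3 - 3*z^2 - 2*I*z^2 - z + 5*I*z + 6 - 2*I.
The denominator factors as Q(z) = (z - 2 - I)*(z - 2)*(z + 1 - I), so z = 2 + I is a simple zero of Q and P is analytic there; z = 2 + I is therefore a simple pole and
  Res(f, z₀) = P(z₀)/Q'(z₀).

Q'(z) = 3*z^2 - 6*z - 4*I*z - 1 + 5*I, so Q'(2 + I) = 3*I.
P(2 + I) = 7 + 8*I.

Res(f, 2 + I) = (7 + 8*I)/(3*I) = 8/3 - 7*I/3

Final answer: 8/3 - 7*I/3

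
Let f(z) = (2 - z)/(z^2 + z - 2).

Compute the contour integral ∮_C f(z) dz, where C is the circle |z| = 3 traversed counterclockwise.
By the residue theorem, ∮_C f(z) dz = 2πi · (sum of the residues of f at the poles inside |z| = 3).

The denominator factors as (z + 2)*(z - 1), so the singularities of f are simple poles at z = -2, z = 1.
  |-2|² = 4 < 9 = 3², so this pole is inside the contour.
  |1|² = 1 < 9 = 3², so this pole is inside the contour.

With P(z) = 2 - z and Q(z) = z^2 + z - 2, each pole is simple, so Res(f, z₀) = P(z₀)/Q'(z₀) with Q'(z) = 2*z + 1.
  Res(f, -2) = P(-2)/Q'(-2) = (4)/(-3) = -4/3
  Res(f, 1) = P(1)/Q'(1) = (1)/(3) = 1/3

Sum of residues inside C: -1
∮_C f(z) dz = 2πi · (-1) = -2*I*pi

Final answer: -2*I*pi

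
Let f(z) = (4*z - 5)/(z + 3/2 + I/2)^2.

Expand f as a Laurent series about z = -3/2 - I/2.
Put w = z - (-3/2 - I/2), i.e. z = w - 3/2 - I/2. The denominator is w^2, so it suffices to rewrite the numerator in powers of w.

P(z) = 4*z - 5
P(w - 3/2 - I/2) = -11 - 2*I + 4*w

Dividing each term by w^2:
  f = (-11 - 2*I)/w^2 + 4/w

Substituting back w = z + 3/2 + I/2:
  f(z) = (-11 - 2*I)/(z + 3/2 + I/2)^2 + 4/(z + 3/2 + I/2)

The series is finite because the numerator is a polynomial; the negative powers form the principal part, and the coefficient of 1/(z + 3/2 + I/2) gives Res(f, -3/2 - I/2) = 4.

Final answer: (-11 - 2*I)/(z + 3/2 + I/2)^2 + 4/(z + 3/2 + I/2)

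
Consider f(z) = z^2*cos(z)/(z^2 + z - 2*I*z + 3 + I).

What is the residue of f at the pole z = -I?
(-1/17 - 4*I/17)*cosh(1)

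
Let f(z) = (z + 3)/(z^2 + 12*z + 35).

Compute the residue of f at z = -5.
Write f(z) = P(z)/Q(z) with P(z) = z + 3 and Q(z) = z^2 + 12*z + 35.
The denominator factors as Q(z) = (z + 5)*(z + 7), so z = -5 is a simple zero of Q and P is analytic there; z = -5 is therefore a simple pole and
  Res(f, z₀) = P(z₀)/Q'(z₀).

Q'(z) = 2*z + 12, so Q'(-5) = 2.
P(-5) = -2.

Res(f, -5) = (-2)/(2) = -1

Final answer: -1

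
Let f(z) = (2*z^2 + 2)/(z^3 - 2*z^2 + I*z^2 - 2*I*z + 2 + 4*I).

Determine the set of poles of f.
{-1 - I, 1 + I, 2 - I}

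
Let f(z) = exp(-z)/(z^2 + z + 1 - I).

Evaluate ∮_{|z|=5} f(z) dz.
By the residue theorem, ∮_C f(z) dz = 2πi · (sum of the residues of f at the poles inside |z| = 5).

The denominator factors as (z - I)*(z + 1 + I), so the singularities of f are simple poles at z = I, z = -1 - I.
  |I|² = 1 < 25 = 5², so this pole is inside the contour.
  |-1 - I|² = 2 < 25 = 5², so this pole is inside the contour.

With P(z) = exp(-z) and Q(z) = z^2 + z + 1 - I, each pole is simple, so Res(f, z₀) = P(z₀)/Q'(z₀) with Q'(z) = 2*z + 1.
  Res(f, I) = P(I)/Q'(I) = (exp(-I))/(1 + 2*I) = (1/5 - 2*I/5)*exp(-I)
  Res(f, -1 - I) = P(-1 - I)/Q'(-1 - I) = (exp(1 + I))/(-1 - 2*I) = (-1/5 + 2*I/5)*exp(1 + I)

Sum of residues inside C: (1/5 - 2*I/5)*exp(-I) + (-1/5 + 2*I/5)*exp(1 + I)
∮_C f(z) dz = 2πi · ((1/5 - 2*I/5)*exp(-I) + (-1/5 + 2*I/5)*exp(1 + I)) = pi*(-4/5 - 2*I/5)*exp(1 + I) + pi*(4/5 + 2*I/5)*exp(-I)

Final answer: pi*(-4/5 - 2*I/5)*exp(1 + I) + pi*(4/5 + 2*I/5)*exp(-I)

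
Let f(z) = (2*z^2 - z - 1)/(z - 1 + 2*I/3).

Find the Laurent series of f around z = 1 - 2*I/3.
(-8/9 - 2*I)/(z - 1 + 2*I/3) + 3 - 8*I/3 + 2*(z - 1 + 2*I/3)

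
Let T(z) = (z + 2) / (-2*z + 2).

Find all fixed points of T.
T(z) = z means z + 2 = z*(-2*z + 2), i.e.
  -2*z^2 + z - 2 = 0.
Discriminant: (1)^2 - 4*(-2)*(-2) = -15, so the roots are complex conjugates.
  z = (-1 ± I*sqrt(15))/(2*(-2))
Fixed points: {1/4 - sqrt(15)*I/4, 1/4 + sqrt(15)*I/4}

Final answer: {1/4 - sqrt(15)*I/4, 1/4 + sqrt(15)*I/4}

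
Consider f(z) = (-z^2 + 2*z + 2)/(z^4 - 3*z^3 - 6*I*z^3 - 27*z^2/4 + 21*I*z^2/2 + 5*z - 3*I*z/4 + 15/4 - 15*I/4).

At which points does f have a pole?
The singularities of f are the zeros of the denominator. Factoring,
  z^4 - 3*z^3 - 6*I*z^3 - 27*z^2/4 + 21*I*z^2/2 + 5*z - 3*I*z/4 + 15/4 - 15*I/4 = (z - 1 - 3*I)*(z + 1/2)*(z - 3/2 - 3*I)*(z - 1)
so the candidates are z = 1 + 3*I, z = -1/2, z = 3/2 + 3*I, z = 1.

Check the numerator P(z) = -z^2 + 2*z + 2 at each one:
  P(1 + 3*I) = 12 ≠ 0, so z = 1 + 3*I is a (simple) pole.
  P(-1/2) = 3/4 ≠ 0, so z = -1/2 is a (simple) pole.
  P(3/2 + 3*I) = 47/4 - 3*I ≠ 0, so z = 3/2 + 3*I is a (simple) pole.
  P(1) = 3 ≠ 0, so z = 1 is a (simple) pole.

Poles of f: {-1/2, 1, 1 + 3*I, 3/2 + 3*I}

Final answer: {-1/2, 1, 1 + 3*I, 3/2 + 3*I}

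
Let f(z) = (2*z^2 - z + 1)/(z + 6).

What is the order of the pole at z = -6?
Factor the denominator:
  z + 6 = (z + 6)

The numerator P(z) = 2*z^2 - z + 1 has P(-6) = 79 ≠ 0, so no factor of (z + 6) cancels.
Near z = -6 we can therefore write f(z) = g(z)/(z + 6) with g analytic at -6 and g(-6) ≠ 0 (g is just the numerator).

Hence z = -6 is a pole of order 1.

Final answer: 1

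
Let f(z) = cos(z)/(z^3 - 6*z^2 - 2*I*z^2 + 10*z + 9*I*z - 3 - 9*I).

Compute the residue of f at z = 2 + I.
(-1/2 - I/2)*cos(2 + I)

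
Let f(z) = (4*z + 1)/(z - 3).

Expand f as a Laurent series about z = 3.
Put w = z - (3), i.e. z = w + 3. The denominator is w, so it suffices to rewrite the numerator in powers of w.

P(z) = 4*z + 1
P(w + 3) = 13 + 4*w

Dividing each term by w:
  f = 13/w + 4

Substituting back w = z - 3:
  f(z) = 13/(z - 3) + 4

The series is finite because the numerator is a polynomial; the negative powers form the principal part, and the coefficient of 1/(z - 3) gives Res(f, 3) = 13.

Final answer: 13/(z - 3) + 4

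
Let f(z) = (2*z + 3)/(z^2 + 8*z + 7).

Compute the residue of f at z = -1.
Write f(z) = P(z)/Q(z) with P(z) = 2*z + 3 and Q(z) = z^2 + 8*z + 7.
The denominator factors as Q(z) = (z + 7)*(z + 1), so z = -1 is a simple zero of Q and P is analytic there; z = -1 is therefore a simple pole and
  Res(f, z₀) = P(z₀)/Q'(z₀).

Q'(z) = 2*z + 8, so Q'(-1) = 6.
P(-1) = 1.

Res(f, -1) = (1)/(6) = 1/6

Final answer: 1/6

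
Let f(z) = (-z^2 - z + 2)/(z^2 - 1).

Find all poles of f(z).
The singularities of f are the zeros of the denominator. Factoring,
  z^2 - 1 = (z - 1)*(z + 1)
so the candidates are z = 1, z = -1.

Check the numerator P(z) = -z^2 - z + 2 at each one:
  P(1) = 0, so the factor (z - 1) cancels and z = 1 is only a removable singularity, not a pole.
  P(-1) = 2 ≠ 0, so z = -1 is a (simple) pole.

Poles of f: {-1}

Final answer: {-1}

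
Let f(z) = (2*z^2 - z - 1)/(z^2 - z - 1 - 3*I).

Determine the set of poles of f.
The singularities of f are the zeros of the denominator. Factoring,
  z^2 - z - 1 - 3*I = (z - 2 - I)*(z + 1 + I)
so the candidates are z = 2 + I, z = -1 - I.

Check the numerator P(z) = 2*z^2 - z - 1 at each one:
  P(2 + I) = 3 + 7*I ≠ 0, so z = 2 + I is a (simple) pole.
  P(-1 - I) = 5*I ≠ 0, so z = -1 - I is a (simple) pole.

Poles of f: {-1 - I, 2 + I}

Final answer: {-1 - I, 2 + I}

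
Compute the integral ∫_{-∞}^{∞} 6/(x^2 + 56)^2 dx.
Let f(z) = 6/(z^2 + 56)^2. The denominator has no real zeros and deg Q - deg P = 4 ≥ 2, so the integral of f over the upper semicircle |z| = R tends to 0 as R → ∞. Closing the contour in the upper half-plane,
  ∫_{-∞}^{∞} f(x) dx = 2πi · Σ Res(f, z_k)  over the poles with Im z_k > 0.

Zeros of the denominator: z^2 + 56 = 0 gives z = ±2*sqrt(14)*I.
Upper half-plane: z = 2*sqrt(14)*I (a pole of order 2).

Write f(z) = g(z)/(z - 2*sqrt(14)*I)^2 with g(z) = 6/(z + 2*sqrt(14)*I)^2. For a double pole, Res(f, z₀) = g'(z₀):
  g'(z) = -12/(z + 2*sqrt(14)*I)^3
  Res(f, 2*sqrt(14)*I) = g'(2*sqrt(14)*I) = -3*sqrt(14)*I/3136

∫_{-∞}^{∞} f(x) dx = 2πi · (-3*sqrt(14)*I/3136) = 3*sqrt(14)*pi/1568

Final answer: 3*sqrt(14)*pi/1568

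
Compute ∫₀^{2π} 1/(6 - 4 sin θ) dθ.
sqrt(5)*pi/5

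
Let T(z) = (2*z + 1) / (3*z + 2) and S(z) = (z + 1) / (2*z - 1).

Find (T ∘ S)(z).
(4*z + 1)/(7*z + 1)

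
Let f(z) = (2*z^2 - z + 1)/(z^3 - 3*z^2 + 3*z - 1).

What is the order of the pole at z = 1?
Factor the denominator:
  z^3 - 3*z^2 + 3*z - 1 = (z - 1)^3

The numerator P(z) = 2*z^2 - z + 1 has P(1) = 2 ≠ 0, so no factor of (z - 1) cancels.
Near z = 1 we can therefore write f(z) = g(z)/(z - 1)^3 with g analytic at 1 and g(1) ≠ 0 (g is just the numerator).

Hence z = 1 is a pole of order 3.

Final answer: 3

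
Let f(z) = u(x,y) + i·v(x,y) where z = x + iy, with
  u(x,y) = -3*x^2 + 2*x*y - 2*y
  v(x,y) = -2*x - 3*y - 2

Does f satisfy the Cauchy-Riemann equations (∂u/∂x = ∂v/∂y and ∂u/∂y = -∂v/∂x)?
∂u/∂x = -6*x + 2*y
∂v/∂y = -3
∂u/∂y = 2*x - 2
∂v/∂x = -2
∂u/∂x ≠ ∂v/∂y and ∂u/∂y ≠ -∂v/∂x; the Cauchy-Riemann equations are not satisfied, so f is not analytic.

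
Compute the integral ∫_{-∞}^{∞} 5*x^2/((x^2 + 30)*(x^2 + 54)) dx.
Let f(z) = 5*z^2/((z^2 + 30)*(z^2 + 54)). The denominator has no real zeros and deg Q - deg P = 2 ≥ 2, so the integral of f over the upper semicircle |z| = R tends to 0 as R → ∞. Closing the contour in the upper half-plane,
  ∫_{-∞}^{∞} f(x) dx = 2πi · Σ Res(f, z_k)  over the poles with Im z_k > 0.

Zeros of the denominator: z^2 + 54 = 0 gives z = ±3*sqrt(6)*I; z^2 + 30 = 0 gives z = ±sqrt(30)*I.
Upper half-plane: z = sqrt(30)*I, z = 3*sqrt(6)*I (simple).

Each pole is a simple zero of Q(z) = z^4 + 84*z^2 + 1620, so Res(f, z₀) = P(z₀)/Q'(z₀) with P(z) = 5*z^2, Q'(z) = 4*z^3 + 168*z:
  Res(f, sqrt(30)*I) = (-150)/(48*sqrt(30)*I) = 5*sqrt(30)*I/48
  Res(f, 3*sqrt(6)*I) = (-270)/(-144*sqrt(6)*I) = -5*sqrt(6)*I/16

Sum of residues: 5*I*(-3*sqrt(6) + sqrt(30))/48
∫_{-∞}^{∞} f(x) dx = 2πi · (5*I*(-3*sqrt(6) + sqrt(30))/48) = 5*pi*(-sqrt(30) + 3*sqrt(6))/24

Final answer: 5*pi*(-sqrt(30) + 3*sqrt(6))/24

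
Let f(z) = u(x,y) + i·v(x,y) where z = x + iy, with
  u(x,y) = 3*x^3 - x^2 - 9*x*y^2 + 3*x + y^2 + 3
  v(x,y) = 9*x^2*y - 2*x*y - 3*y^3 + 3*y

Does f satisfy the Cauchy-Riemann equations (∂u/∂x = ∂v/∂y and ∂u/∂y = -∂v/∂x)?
∂u/∂x = 9*x^2 - 2*x - 9*y^2 + 3
∂v/∂y = 9*x^2 - 2*x - 9*y^2 + 3
∂u/∂y = -18*x*y + 2*y
∂v/∂x = 18*x*y - 2*y
∂u/∂x = ∂v/∂y and ∂u/∂y = -∂v/∂x hold identically; f is analytic.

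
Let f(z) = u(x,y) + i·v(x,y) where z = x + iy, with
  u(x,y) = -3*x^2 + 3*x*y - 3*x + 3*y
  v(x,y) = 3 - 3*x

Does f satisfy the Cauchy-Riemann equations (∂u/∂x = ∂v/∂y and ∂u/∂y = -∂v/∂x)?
∂u/∂x = -6*x + 3*y - 3
∂v/∂y = 0
∂u/∂y = 3*x + 3
∂v/∂x = -3
∂u/∂x ≠ ∂v/∂y and ∂u/∂y ≠ -∂v/∂x; the Cauchy-Riemann equations are not satisfied, so f is not analytic.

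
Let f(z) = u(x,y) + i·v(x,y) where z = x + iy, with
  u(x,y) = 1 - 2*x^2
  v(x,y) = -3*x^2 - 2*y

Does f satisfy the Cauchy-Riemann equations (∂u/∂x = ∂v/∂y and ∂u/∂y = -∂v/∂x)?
∂u/∂x = -4*x
∂v/∂y = -2
∂u/∂y = 0
∂v/∂x = -6*x
∂u/∂x ≠ ∂v/∂y and ∂u/∂y ≠ -∂v/∂x; the Cauchy-Riemann equations are not satisfied, so f is not analytic.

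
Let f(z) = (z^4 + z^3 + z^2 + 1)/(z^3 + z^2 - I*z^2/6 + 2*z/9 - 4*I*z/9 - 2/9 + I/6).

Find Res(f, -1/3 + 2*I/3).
Write f(z) = P(z)/Q(z) with P(z) = z^4 + z^3 + z^2 + 1 and Q(z) = z^3 + z^2 - I*z^2/6 + 2*z/9 - 4*I*z/9 - 2/9 + I/6.
The denominator factors as Q(z) = (z + 1/3 - 2*I/3)*(z - 1/3)*(z + 1 + I/2), so z = -1/3 + 2*I/3 is a simple zero of Q and P is analytic there; z = -1/3 + 2*I/3 is therefore a simple pole and
  Res(f, z₀) = P(z₀)/Q'(z₀).

Q'(z) = 3*z^2 + 2*z - I*z/3 + 2/9 - 4*I/9, so Q'(-1/3 + 2*I/3) = -11/9 - I/3.
P(-1/3 + 2*I/3) = 80/81 - 2*I/9.

Res(f, -1/3 + 2*I/3) = (80/81 - 2*I/9)/(-11/9 - I/3) = -413/585 + 73*I/195

Final answer: -413/585 + 73*I/195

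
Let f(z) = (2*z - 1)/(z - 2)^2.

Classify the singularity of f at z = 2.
pole of order 2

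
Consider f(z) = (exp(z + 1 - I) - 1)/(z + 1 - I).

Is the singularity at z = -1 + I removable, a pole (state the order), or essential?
removable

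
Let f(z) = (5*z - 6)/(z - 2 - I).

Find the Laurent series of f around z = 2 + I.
Put w = z - (2 + I), i.e. z = w + 2 + I. The denominator is w, so it suffices to rewrite the numerator in powers of w.

P(z) = 5*z - 6
P(w + 2 + I) = 4 + 5*I + 5*w

Dividing each term by w:
  f = (4 + 5*I)/w + 5

Substituting back w = z - 2 - I:
  f(z) = (4 + 5*I)/(z - 2 - I) + 5

The series is finite because the numerator is a polynomial; the negative powers form the principal part, and the coefficient of 1/(z - 2 - I) gives Res(f, 2 + I) = 4 + 5*I.

Final answer: (4 + 5*I)/(z - 2 - I) + 5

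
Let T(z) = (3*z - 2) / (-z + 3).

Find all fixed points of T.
T(z) = z means 3*z - 2 = z*(-z + 3), i.e.
  2 - z^2 = 0.
Discriminant: (0)^2 - 4*(-1)*(2) = 8, so the roots are real.
  z = (0 ± sqrt(8))/(2*(-1))
Fixed points: {-sqrt(2), sqrt(2)}

Final answer: {-sqrt(2), sqrt(2)}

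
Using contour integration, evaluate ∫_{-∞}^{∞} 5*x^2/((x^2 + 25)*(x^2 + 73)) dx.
Let f(z) = 5*z^2/((z^2 + 25)*(z^2 + 73)). The denominator has no real zeros and deg Q - deg P = 2 ≥ 2, so the integral of f over the upper semicircle |z| = R tends to 0 as R → ∞. Closing the contour in the upper half-plane,
  ∫_{-∞}^{∞} f(x) dx = 2πi · Σ Res(f, z_k)  over the poles with Im z_k > 0.

Zeros of the denominator: z^2 + 25 = 0 gives z = ±5*I; z^2 + 73 = 0 gives z = ±sqrt(73)*I.
Upper half-plane: z = 5*I, z = sqrt(73)*I (simple).

Each pole is a simple zero of Q(z) = z^4 + 98*z^2 + 1825, so Res(f, z₀) = P(z₀)/Q'(z₀) with P(z) = 5*z^2, Q'(z) = 4*z^3 + 196*z:
  Res(f, 5*I) = (-125)/(480*I) = 25*I/96
  Res(f, sqrt(73)*I) = (-365)/(-96*sqrt(73)*I) = -5*sqrt(73)*I/96

Sum of residues: 5*I*(5 - sqrt(73))/96
∫_{-∞}^{∞} f(x) dx = 2πi · (5*I*(5 - sqrt(73))/96) = 5*pi*(-5 + sqrt(73))/48

Final answer: 5*pi*(-5 + sqrt(73))/48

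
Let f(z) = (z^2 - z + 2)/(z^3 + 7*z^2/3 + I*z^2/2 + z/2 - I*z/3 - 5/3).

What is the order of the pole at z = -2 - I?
Factor the denominator:
  z^3 + 7*z^2/3 + I*z^2/2 + z/2 - I*z/3 - 5/3 = (z + 2 + I)*(z + 1 - I/2)*(z - 2/3)

The numerator P(z) = z^2 - z + 2 has P(-2 - I) = 7 + 5*I ≠ 0, so no factor of (z + 2 + I) cancels.
Near z = -2 - I we can therefore write f(z) = g(z)/(z + 2 + I) with g analytic at -2 - I and g(-2 - I) ≠ 0 (g is the numerator divided by the remaining denominator factors).

Hence z = -2 - I is a pole of order 1.

Final answer: 1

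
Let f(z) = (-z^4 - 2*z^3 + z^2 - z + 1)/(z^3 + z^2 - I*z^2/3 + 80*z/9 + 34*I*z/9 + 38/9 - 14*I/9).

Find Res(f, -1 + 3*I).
Write f(z) = P(z)/Q(z) with P(z) = -z^4 - 2*z^3 + z^2 - z + 1 and Q(z) = z^3 + z^2 - I*z^2/3 + 80*z/9 + 34*I*z/9 + 38/9 - 14*I/9.
The denominator factors as Q(z) = (z - 1/3 + 3*I)*(z + 1/3 - I/3)*(z + 1 - 3*I), so z = -1 + 3*I is a simple zero of Q and P is analytic there; z = -1 + 3*I is therefore a simple pole and
  Res(f, z₀) = P(z₀)/Q'(z₀).

Q'(z) = 3*z^2 + 2*z - 2*I*z/3 + 80/9 + 34*I/9, so Q'(-1 + 3*I) = -136/9 - 68*I/9.
P(-1 + 3*I) = -86 - 69*I.

Res(f, -1 + 3*I) = (-86 - 69*I)/(-136/9 - 68*I/9) = 2169/340 + 117*I/85

Final answer: 2169/340 + 117*I/85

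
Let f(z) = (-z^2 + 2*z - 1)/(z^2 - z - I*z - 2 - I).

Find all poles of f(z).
The singularities of f are the zeros of the denominator. Factoring,
  z^2 - z - I*z - 2 - I = (z + 1)*(z - 2 - I)
so the candidates are z = -1, z = 2 + I.

Check the numerator P(z) = -z^2 + 2*z - 1 at each one:
  P(-1) = -4 ≠ 0, so z = -1 is a (simple) pole.
  P(2 + I) = -2*I ≠ 0, so z = 2 + I is a (simple) pole.

Poles of f: {-1, 2 + I}

Final answer: {-1, 2 + I}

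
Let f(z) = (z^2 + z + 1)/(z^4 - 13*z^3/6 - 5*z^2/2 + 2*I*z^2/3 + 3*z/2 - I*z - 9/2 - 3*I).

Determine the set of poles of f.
{-3/2, I, 2/3 - I, 3}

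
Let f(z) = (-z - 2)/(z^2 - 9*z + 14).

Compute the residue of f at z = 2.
4/5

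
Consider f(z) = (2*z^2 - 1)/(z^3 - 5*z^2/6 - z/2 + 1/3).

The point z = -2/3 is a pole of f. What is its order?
Factor the denominator:
  z^3 - 5*z^2/6 - z/2 + 1/3 = (z + 2/3)*(z - 1/2)*(z - 1)

The numerator P(z) = 2*z^2 - 1 has P(-2/3) = -1/9 ≠ 0, so no factor of (z + 2/3) cancels.
Near z = -2/3 we can therefore write f(z) = g(z)/(z + 2/3) with g analytic at -2/3 and g(-2/3) ≠ 0 (g is the numerator divided by the remaining denominator factors).

Hence z = -2/3 is a pole of order 1.

Final answer: 1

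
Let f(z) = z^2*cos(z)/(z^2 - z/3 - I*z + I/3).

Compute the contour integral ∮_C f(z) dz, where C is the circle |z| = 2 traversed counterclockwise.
By the residue theorem, ∮_C f(z) dz = 2πi · (sum of the residues of f at the poles inside |z| = 2).

The denominator factors as (z - I)*(z - 1/3), so the singularities of f are simple poles at z = I, z = 1/3.
  |I|² = 1 < 4 = 2², so this pole is inside the contour.
  |1/3|² = 1/9 < 4 = 2², so this pole is inside the contour.

With P(z) = z^2*cos(z) and Q(z) = z^2 - z/3 - I*z + I/3, each pole is simple, so Res(f, z₀) = P(z₀)/Q'(z₀) with Q'(z) = 2*z - 1/3 - I.
  Res(f, I) = P(I)/Q'(I) = (-cosh(1))/(-1/3 + I) = (3/10 + 9*I/10)*cosh(1)
  Res(f, 1/3) = P(1/3)/Q'(1/3) = (cos(1/3)/9)/(1/3 - I) = (1/30 + I/10)*cos(1/3)

Sum of residues inside C: (1/30 + I/10)*cos(1/3) + (3/10 + 9*I/10)*cosh(1)
∮_C f(z) dz = 2πi · ((1/30 + I/10)*cos(1/3) + (3/10 + 9*I/10)*cosh(1)) = pi*(-1/5 + I/15)*cos(1/3) + pi*(-9/5 + 3*I/5)*cosh(1)

Final answer: pi*(-1/5 + I/15)*cos(1/3) + pi*(-9/5 + 3*I/5)*cosh(1)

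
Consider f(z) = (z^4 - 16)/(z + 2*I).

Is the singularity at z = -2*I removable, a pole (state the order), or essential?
removable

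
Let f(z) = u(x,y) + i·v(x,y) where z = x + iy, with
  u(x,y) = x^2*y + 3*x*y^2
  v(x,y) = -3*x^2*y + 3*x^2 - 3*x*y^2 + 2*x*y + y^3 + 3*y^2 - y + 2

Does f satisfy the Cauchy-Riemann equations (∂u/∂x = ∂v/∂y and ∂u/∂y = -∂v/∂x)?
∂u/∂x = 2*x*y + 3*y^2
∂v/∂y = -3*x^2 - 6*x*y + 2*x + 3*y^2 + 6*y - 1
∂u/∂y = x^2 + 6*x*y
∂v/∂x = -6*x*y + 6*x - 3*y^2 + 2*y
∂u/∂x ≠ ∂v/∂y and ∂u/∂y ≠ -∂v/∂x; the Cauchy-Riemann equations are not satisfied, so f is not analytic.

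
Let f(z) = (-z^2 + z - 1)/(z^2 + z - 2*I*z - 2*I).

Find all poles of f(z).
{-1, 2*I}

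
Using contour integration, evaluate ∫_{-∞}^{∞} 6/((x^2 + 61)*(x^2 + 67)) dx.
pi*(-61*sqrt(67) + 67*sqrt(61))/4087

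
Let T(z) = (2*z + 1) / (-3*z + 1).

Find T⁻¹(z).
Set w = T(z) = (2*z + 1) / (-3*z + 1) and solve for z:
  w*(-3*z + 1) = 2*z + 1
  w + z*(-3*w - 2) - 1 = 0
  z*(-3*w - 2) = 1 - w
  z = (w - 1)/(3*w + 2)
Renaming the variable, T⁻¹(z) = (z - 1)/(3*z + 2).
(Check: ad - bc = 5 ≠ 0, so T is invertible.)

Final answer: (z - 1)/(3*z + 2)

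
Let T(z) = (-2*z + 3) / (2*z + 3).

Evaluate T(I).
Substitute z = I:
  numerator:   -2*(I) + 3 = 3 - 2*I
  denominator: 2*(I) + 3 = 3 + 2*I
T(I) = (3 - 2*I)/(3 + 2*I); multiplying numerator and denominator by the conjugate 3 - 2*I gives (5 - 12*I)/13 = 5/13 - 12*I/13

Final answer: 5/13 - 12*I/13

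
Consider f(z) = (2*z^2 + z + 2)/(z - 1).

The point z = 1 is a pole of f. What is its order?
Factor the denominator:
  z - 1 = (z - 1)

The numerator P(z) = 2*z^2 + z + 2 has P(1) = 5 ≠ 0, so no factor of (z - 1) cancels.
Near z = 1 we can therefore write f(z) = g(z)/(z - 1) with g analytic at 1 and g(1) ≠ 0 (g is just the numerator).

Hence z = 1 is a pole of order 1.

Final answer: 1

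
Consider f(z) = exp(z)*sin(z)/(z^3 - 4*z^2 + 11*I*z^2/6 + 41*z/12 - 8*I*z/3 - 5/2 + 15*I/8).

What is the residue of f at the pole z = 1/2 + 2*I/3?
(-117/985 + 27*I/197)*exp(1/2 + 2*I/3)*sin(1/2 + 2*I/3)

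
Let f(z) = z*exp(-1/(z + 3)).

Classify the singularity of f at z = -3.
Let u = z + 3. Then
  e^(-1/u) = Σ_{k≥0} (-1)^k/(k!·u^k) = 1 - 1/u + 1/(2*u^2) - 1/(6*u^3) + ...
which has infinitely many negative powers of u, so exp(-1/(z + 3)) has an essential singularity at z = -3.
The extra factor z is a nonzero polynomial; if the product had at most a pole at z = -3, dividing by that polynomial would leave exp(-1/(z + 3)) with at most a pole too — contradiction. (Equivalently, the product's Laurent series still has infinitely many negative powers.)
So the singularity is essential.

Final answer: essential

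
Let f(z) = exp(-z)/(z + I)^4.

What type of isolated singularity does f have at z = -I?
Write f(z) = g(z)/(z + I)^4 with g(z) = exp(-z).
g is entire and g(-I) = exp(I) ≠ 0, so no factor of (z + I) cancels: the Laurent expansion of f about z = -I starts at the power -4, i.e. lim_{z→z₀} (z - z₀)^4 f(z) = exp(I) is finite and nonzero.
So z = -I is a pole of order 4.

Final answer: pole of order 4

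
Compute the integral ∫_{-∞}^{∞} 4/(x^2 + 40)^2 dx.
Let f(z) = 4/(z^2 + 40)^2. The denominator has no real zeros and deg Q - deg P = 4 ≥ 2, so the integral of f over the upper semicircle |z| = R tends to 0 as R → ∞. Closing the contour in the upper half-plane,
  ∫_{-∞}^{∞} f(x) dx = 2πi · Σ Res(f, z_k)  over the poles with Im z_k > 0.

Zeros of the denominator: z^2 + 40 = 0 gives z = ±2*sqrt(10)*I.
Upper half-plane: z = 2*sqrt(10)*I (a pole of order 2).

Write f(z) = g(z)/(z - 2*sqrt(10)*I)^2 with g(z) = 4/(z + 2*sqrt(10)*I)^2. For a double pole, Res(f, z₀) = g'(z₀):
  g'(z) = -8/(z + 2*sqrt(10)*I)^3
  Res(f, 2*sqrt(10)*I) = g'(2*sqrt(10)*I) = -sqrt(10)*I/800

∫_{-∞}^{∞} f(x) dx = 2πi · (-sqrt(10)*I/800) = sqrt(10)*pi/400

Final answer: sqrt(10)*pi/400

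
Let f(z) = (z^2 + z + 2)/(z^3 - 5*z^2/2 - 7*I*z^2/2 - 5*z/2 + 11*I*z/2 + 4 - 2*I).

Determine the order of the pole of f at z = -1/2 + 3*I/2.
Factor the denominator:
  z^3 - 5*z^2/2 - 7*I*z^2/2 - 5*z/2 + 11*I*z/2 + 4 - 2*I = (z + 1/2 - 3*I/2)*(z - 2 - 2*I)*(z - 1)

The numerator P(z) = z^2 + z + 2 has P(-1/2 + 3*I/2) = -1/2 ≠ 0, so no factor of (z + 1/2 - 3*I/2) cancels.
Near z = -1/2 + 3*I/2 we can therefore write f(z) = g(z)/(z + 1/2 - 3*I/2) with g analytic at -1/2 + 3*I/2 and g(-1/2 + 3*I/2) ≠ 0 (g is the numerator divided by the remaining denominator factors).

Hence z = -1/2 + 3*I/2 is a pole of order 1.

Final answer: 1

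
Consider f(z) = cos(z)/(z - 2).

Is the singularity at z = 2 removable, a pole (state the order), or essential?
Write f(z) = g(z)/(z - 2) with g(z) = cos(z).
g is entire and g(2) = cos(2) ≠ 0, so no factor of (z - 2) cancels: the Laurent expansion of f about z = 2 starts at the power -1, i.e. lim_{z→z₀} (z - z₀) f(z) = cos(2) is finite and nonzero.
So z = 2 is a pole of order 1.

Final answer: pole of order 1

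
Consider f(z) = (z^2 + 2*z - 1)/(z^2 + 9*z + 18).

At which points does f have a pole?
The singularities of f are the zeros of the denominator. Factoring,
  z^2 + 9*z + 18 = (z + 6)*(z + 3)
so the candidates are z = -6, z = -3.

Check the numerator P(z) = z^2 + 2*z - 1 at each one:
  P(-6) = 23 ≠ 0, so z = -6 is a (simple) pole.
  P(-3) = 2 ≠ 0, so z = -3 is a (simple) pole.

Poles of f: {-6, -3}

Final answer: {-6, -3}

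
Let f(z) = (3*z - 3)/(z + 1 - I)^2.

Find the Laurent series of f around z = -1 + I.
Put w = z - (-1 + I), i.e. z = w - 1 + I. The denominator is w^2, so it suffices to rewrite the numerator in powers of w.

P(z) = 3*z - 3
P(w - 1 + I) = -6 + 3*I + 3*w

Dividing each term by w^2:
  f = (-6 + 3*I)/w^2 + 3/w

Substituting back w = z + 1 - I:
  f(z) = (-6 + 3*I)/(z + 1 - I)^2 + 3/(z + 1 - I)

The series is finite because the numerator is a polynomial; the negative powers form the principal part, and the coefficient of 1/(z + 1 - I) gives Res(f, -1 + I) = 3.

Final answer: (-6 + 3*I)/(z + 1 - I)^2 + 3/(z + 1 - I)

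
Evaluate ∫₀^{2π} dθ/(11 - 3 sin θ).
Call the integral J. The integrand is 2π-periodic and we integrate over a full period, so shifting θ does not change the value (θ → θ + π/2 turns sin θ into cos θ; θ → θ + π flips the sign of the trig term). Hence
  J = ∫₀^{2π} dθ/(11 + 3 cos θ).
Put z = e^{iθ}: then cos θ = (z + 1/z)/2, dθ = dz/(iz), and z runs once counterclockwise around |z| = 1:
  J = ∮_{|z|=1} 1/(11 + 3*(z + 1/z)/2) · dz/(iz) = (2/i) ∮_{|z|=1} dz/(3*z^2 + 22*z + 3).
The roots of 3*z^2 + 22*z + 3 are z = (-11 ± sqrt(11^2 - 3^2))/3, with sqrt(112) = 4*sqrt(7); their product is 1, so only z₊ = -11/3 + 4*sqrt(7)/3 lies inside the unit circle (z₋ = -11/3 - 4*sqrt(7)/3 lies outside).
z₊ is a simple zero of q(z) = 3*z^2 + 22*z + 3, so Res(1/q, z₊) = 1/q'(z₊) with q'(z) = 6*z + 22; and q'(z₊) = 3*(z₊ - z₋) = 8*sqrt(7).
Therefore J = (2/i) · 2πi · 1/(8*sqrt(7)) = 2*pi/(4*sqrt(7)) = sqrt(7)*pi/14

Final answer: sqrt(7)*pi/14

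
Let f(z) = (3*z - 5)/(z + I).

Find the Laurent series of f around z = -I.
Put w = z - (-I), i.e. z = w - I. The denominator is w, so it suffices to rewrite the numerator in powers of w.

P(z) = 3*z - 5
P(w - I) = -5 - 3*I + 3*w

Dividing each term by w:
  f = (-5 - 3*I)/w + 3

Substituting back w = z + I:
  f(z) = (-5 - 3*I)/(z + I) + 3

The series is finite because the numerator is a polynomial; the negative powers form the principal part, and the coefficient of 1/(z + I) gives Res(f, -I) = -5 - 3*I.

Final answer: (-5 - 3*I)/(z + I) + 3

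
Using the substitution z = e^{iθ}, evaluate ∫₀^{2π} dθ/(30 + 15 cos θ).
Let J = ∫₀^{2π} dθ/(30 + 15 cos θ).
Put z = e^{iθ}: then cos θ = (z + 1/z)/2, dθ = dz/(iz), and z runs once counterclockwise around |z| = 1:
  J = ∮_{|z|=1} 1/(30 + 15*(z + 1/z)/2) · dz/(iz) = (2/i) ∮_{|z|=1} dz/(15*z^2 + 60*z + 15).
The roots of 15*z^2 + 60*z + 15 are z = (-30 ± sqrt(30^2 - 15^2))/15, with sqrt(675) = 15*sqrt(3); their product is 1, so only z₊ = -2 + sqrt(3) lies inside the unit circle (z₋ = -2 - sqrt(3) lies outside).
z₊ is a simple zero of q(z) = 15*z^2 + 60*z + 15, so Res(1/q, z₊) = 1/q'(z₊) with q'(z) = 30*z + 60; and q'(z₊) = 15*(z₊ - z₋) = 30*sqrt(3).
Therefore J = (2/i) · 2πi · 1/(30*sqrt(3)) = 2*pi/(15*sqrt(3)) = 2*sqrt(3)*pi/45

Final answer: 2*sqrt(3)*pi/45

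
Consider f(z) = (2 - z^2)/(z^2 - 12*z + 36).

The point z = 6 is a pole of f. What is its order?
Factor the denominator:
  z^2 - 12*z + 36 = (z - 6)^2

The numerator P(z) = 2 - z^2 has P(6) = -34 ≠ 0, so no factor of (z - 6) cancels.
Near z = 6 we can therefore write f(z) = g(z)/(z - 6)^2 with g analytic at 6 and g(6) ≠ 0 (g is just the numerator).

Hence z = 6 is a pole of order 2.

Final answer: 2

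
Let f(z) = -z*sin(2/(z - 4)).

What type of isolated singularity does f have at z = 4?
essential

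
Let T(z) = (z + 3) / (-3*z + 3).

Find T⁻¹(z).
Set w = T(z) = (z + 3) / (-3*z + 3) and solve for z:
  w*(-3*z + 3) = z + 3
  3*w + z*(-3*w - 1) - 3 = 0
  z*(-3*w - 1) = 3 - 3*w
  z = (3*w - 3)/(3*w + 1)
Renaming the variable, T⁻¹(z) = (3*z - 3)/(3*z + 1).
(Check: ad - bc = 12 ≠ 0, so T is invertible.)

Final answer: (3*z - 3)/(3*z + 1)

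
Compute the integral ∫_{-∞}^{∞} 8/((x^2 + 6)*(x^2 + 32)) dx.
Let f(z) = 8/((z^2 + 6)*(z^2 + 32)). The denominator has no real zeros and deg Q - deg P = 4 ≥ 2, so the integral of f over the upper semicircle |z| = R tends to 0 as R → ∞. Closing the contour in the upper half-plane,
  ∫_{-∞}^{∞} f(x) dx = 2πi · Σ Res(f, z_k)  over the poles with Im z_k > 0.

Zeros of the denominator: z^2 + 32 = 0 gives z = ±4*sqrt(2)*I; z^2 + 6 = 0 gives z = ±sqrt(6)*I.
Upper half-plane: z = 4*sqrt(2)*I, z = sqrt(6)*I (simple).

Each pole is a simple zero of Q(z) = z^4 + 38*z^2 + 192, so Res(f, z₀) = P(z₀)/Q'(z₀) with P(z) = 8, Q'(z) = 4*z^3 + 76*z:
  Res(f, 4*sqrt(2)*I) = (8)/(-208*sqrt(2)*I) = sqrt(2)*I/52
  Res(f, sqrt(6)*I) = (8)/(52*sqrt(6)*I) = -sqrt(6)*I/39

Sum of residues: I*(-sqrt(6)/39 + sqrt(2)/52)
∫_{-∞}^{∞} f(x) dx = 2πi · (I*(-sqrt(6)/39 + sqrt(2)/52)) = pi*(-3*sqrt(2) + 4*sqrt(6))/78

Final answer: pi*(-3*sqrt(2) + 4*sqrt(6))/78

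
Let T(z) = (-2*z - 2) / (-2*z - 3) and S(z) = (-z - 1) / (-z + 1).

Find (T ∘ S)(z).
4*z/(5*z - 1)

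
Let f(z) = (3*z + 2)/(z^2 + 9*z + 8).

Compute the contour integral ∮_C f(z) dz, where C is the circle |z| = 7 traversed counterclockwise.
By the residue theorem, ∮_C f(z) dz = 2πi · (sum of the residues of f at the poles inside |z| = 7).

The denominator factors as (z + 8)*(z + 1), so the singularities of f are simple poles at z = -8, z = -1.
  |-8|² = 64 > 49 = 7², so this pole is outside the contour.
  |-1|² = 1 < 49 = 7², so this pole is inside the contour.

With P(z) = 3*z + 2 and Q(z) = z^2 + 9*z + 8, each pole is simple, so Res(f, z₀) = P(z₀)/Q'(z₀) with Q'(z) = 2*z + 9.
  Res(f, -1) = P(-1)/Q'(-1) = (-1)/(7) = -1/7

∮_C f(z) dz = 2πi · (-1/7) = -2*I*pi/7

Final answer: -2*I*pi/7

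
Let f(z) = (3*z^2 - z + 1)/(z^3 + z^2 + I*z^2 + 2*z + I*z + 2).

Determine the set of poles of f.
{-1, -2*I, I}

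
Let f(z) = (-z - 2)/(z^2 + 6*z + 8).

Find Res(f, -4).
Write f(z) = P(z)/Q(z) with P(z) = -z - 2 and Q(z) = z^2 + 6*z + 8.
The denominator factors as Q(z) = (z + 4)*(z + 2), so z = -4 is a simple zero of Q and P is analytic there; z = -4 is therefore a simple pole and
  Res(f, z₀) = P(z₀)/Q'(z₀).

Q'(z) = 2*z + 6, so Q'(-4) = -2.
P(-4) = 2.

Res(f, -4) = (2)/(-2) = -1

Final answer: -1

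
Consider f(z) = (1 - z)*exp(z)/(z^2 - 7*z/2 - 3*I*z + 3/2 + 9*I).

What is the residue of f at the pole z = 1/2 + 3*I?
(-41/61 + 24*I/61)*exp(1/2 + 3*I)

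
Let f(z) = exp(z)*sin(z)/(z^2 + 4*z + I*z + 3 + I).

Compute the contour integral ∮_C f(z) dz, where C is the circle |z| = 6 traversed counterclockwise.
pi*(-2/5 - 4*I/5)*exp(-1)*sin(1) + pi*(2/5 + 4*I/5)*exp(-3 - I)*sin(3 + I)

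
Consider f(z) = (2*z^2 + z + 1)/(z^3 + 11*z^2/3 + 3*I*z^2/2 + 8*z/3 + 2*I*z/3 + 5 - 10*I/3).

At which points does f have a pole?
The singularities of f are the zeros of the denominator. Factoring,
  z^3 + 11*z^2/3 + 3*I*z^2/2 + 8*z/3 + 2*I*z/3 + 5 - 10*I/3 = (z + 3 + I)*(z + 1 + 3*I/2)*(z - 1/3 - I)
so the candidates are z = -3 - I, z = -1 - 3*I/2, z = 1/3 + I.

Check the numerator P(z) = 2*z^2 + z + 1 at each one:
  P(-3 - I) = 14 + 11*I ≠ 0, so z = -3 - I is a (simple) pole.
  P(-1 - 3*I/2) = -5/2 + 9*I/2 ≠ 0, so z = -1 - 3*I/2 is a (simple) pole.
  P(1/3 + I) = -4/9 + 7*I/3 ≠ 0, so z = 1/3 + I is a (simple) pole.

Poles of f: {-3 - I, -1 - 3*I/2, 1/3 + I}

Final answer: {-3 - I, -1 - 3*I/2, 1/3 + I}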